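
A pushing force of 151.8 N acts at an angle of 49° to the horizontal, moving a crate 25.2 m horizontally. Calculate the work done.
W = F·d·cosθ = (151.8)(25.2)cos(49°) = 2510 J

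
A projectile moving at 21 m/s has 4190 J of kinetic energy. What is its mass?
m = 2·KE/v² = 2·4190/(21)² = 19.0 kg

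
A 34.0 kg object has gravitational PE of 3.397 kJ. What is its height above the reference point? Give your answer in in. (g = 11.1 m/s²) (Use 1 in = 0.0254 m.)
Convert to SI: m = 34.0 kg, PE = 3397.0 J
h = PE/(mg) = 3397.0/(34.0·11.1) = 9.00106 m = 354.4 in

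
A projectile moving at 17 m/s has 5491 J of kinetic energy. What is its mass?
m = 2·KE/v² = 2·5491/(17)² = 38.0 kg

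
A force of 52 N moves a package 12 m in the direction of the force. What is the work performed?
W = F·d = (52)(12) = 624.0 J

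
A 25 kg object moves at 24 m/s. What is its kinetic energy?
KE = ½mv² = ½(25)(24)² = 7200.0 J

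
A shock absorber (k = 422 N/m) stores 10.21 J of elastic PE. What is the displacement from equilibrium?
x = √(2·PE/k) = √(2·10.21/422) = 0.22 m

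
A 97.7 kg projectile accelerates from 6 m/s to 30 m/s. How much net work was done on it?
W = ΔKE = ½m(v₂² − v₁²) = ½(97.7)(30² − 6²) = 42206.4 J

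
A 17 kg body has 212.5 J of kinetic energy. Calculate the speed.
v = √(2·KE/m) = √(2·212.5/17) = 5.0 m/s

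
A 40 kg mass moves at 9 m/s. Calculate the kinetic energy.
KE = ½mv² = ½(40)(9)² = 1620.0 J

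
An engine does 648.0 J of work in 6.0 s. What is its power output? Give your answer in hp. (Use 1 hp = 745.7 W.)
P = W/t = 648.0/6.0 = 108.0 W = 0.1448 hp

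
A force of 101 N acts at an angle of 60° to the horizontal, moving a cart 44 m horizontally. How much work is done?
W = F·d·cosθ = (101)(44)cos(60°) = 2222 J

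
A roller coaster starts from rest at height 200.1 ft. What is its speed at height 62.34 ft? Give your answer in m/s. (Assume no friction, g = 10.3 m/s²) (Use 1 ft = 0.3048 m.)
Convert to SI: h₁−h₂ = 41.9892 m
mgh₁ = mgh₂ + ½mv² ⇒ v = √(2g(h₁−h₂)) = √(2·10.3·41.9892) = 29.41 m/s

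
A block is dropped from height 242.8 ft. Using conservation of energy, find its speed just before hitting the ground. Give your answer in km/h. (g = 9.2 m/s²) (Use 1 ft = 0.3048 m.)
Convert to SI: h = 74.0054 m
mgh = ½mv² ⇒ v = √(2gh) = √(2·9.2·74.0054) = 36.9012 m/s = 132.8 km/h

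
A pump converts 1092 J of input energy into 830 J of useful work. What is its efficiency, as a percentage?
η = W_out/W_in = 830/1092 = 76.01%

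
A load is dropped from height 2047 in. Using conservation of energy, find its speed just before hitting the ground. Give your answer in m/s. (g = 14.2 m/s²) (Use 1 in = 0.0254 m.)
Convert to SI: h = 51.9938 m
mgh = ½mv² ⇒ v = √(2gh) = √(2·14.2·51.9938) = 38.43 m/s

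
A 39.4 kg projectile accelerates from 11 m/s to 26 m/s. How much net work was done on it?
W = ΔKE = ½m(v₂² − v₁²) = ½(39.4)(26² − 11²) = 10933.5 J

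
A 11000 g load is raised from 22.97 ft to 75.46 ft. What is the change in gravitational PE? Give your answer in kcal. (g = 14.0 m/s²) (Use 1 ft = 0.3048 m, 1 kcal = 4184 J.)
Convert to SI: m = 11.0 kg, Δh = 15.999 m
ΔPE = mgΔh = (11.0)(14.0)(15.999) = 2463.84 J = 0.5889 kcal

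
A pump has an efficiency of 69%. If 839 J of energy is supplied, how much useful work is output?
W_out = η·W_in = 0.69·839 = 578.91 J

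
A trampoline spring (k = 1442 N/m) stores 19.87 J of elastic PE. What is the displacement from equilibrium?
x = √(2·PE/k) = √(2·19.87/1442) = 0.166 m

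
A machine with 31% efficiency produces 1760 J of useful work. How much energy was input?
W_in = W_out/η = 1760/0.31 = 5677 J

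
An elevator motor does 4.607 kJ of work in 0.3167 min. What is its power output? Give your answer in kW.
Convert to SI: W = 4607.0 J, t = 19.002 s
P = W/t = 4607.0/19.002 = 242.448 W = 0.2424 kW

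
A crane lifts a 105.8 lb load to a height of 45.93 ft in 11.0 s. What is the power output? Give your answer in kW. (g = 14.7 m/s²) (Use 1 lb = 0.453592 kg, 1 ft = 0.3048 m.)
Convert to SI: m = 47.99 kg, h = 13.9995 m, t = 11.0 s
P = mgh/t = (47.99)(14.7)(13.9995)/11.0 = 897.816 W = 0.8978 kW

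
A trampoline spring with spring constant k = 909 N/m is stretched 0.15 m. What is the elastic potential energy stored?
PE = ½kx² = ½(909)(0.15)² = 10.23 J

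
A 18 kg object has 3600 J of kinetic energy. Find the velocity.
v = √(2·KE/m) = √(2·3600/18) = 20.0 m/s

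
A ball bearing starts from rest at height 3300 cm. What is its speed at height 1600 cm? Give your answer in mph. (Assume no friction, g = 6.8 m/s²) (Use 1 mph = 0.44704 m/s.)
Convert to SI: h₁−h₂ = 17.0 m
mgh₁ = mgh₂ + ½mv² ⇒ v = √(2g(h₁−h₂)) = √(2·6.8·17.0) = 15.2053 m/s = 34.01 mph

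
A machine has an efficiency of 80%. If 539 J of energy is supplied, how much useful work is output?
W_out = η·W_in = 0.8·539 = 431.2 J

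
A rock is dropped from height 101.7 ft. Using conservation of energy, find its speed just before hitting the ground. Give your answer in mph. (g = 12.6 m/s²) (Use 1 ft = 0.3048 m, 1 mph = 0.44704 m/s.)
Convert to SI: h = 30.9982 m
mgh = ½mv² ⇒ v = √(2gh) = √(2·12.6·30.9982) = 27.9491 m/s = 62.52 mph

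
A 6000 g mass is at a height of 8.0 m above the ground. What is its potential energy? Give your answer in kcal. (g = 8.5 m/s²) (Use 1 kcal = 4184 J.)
Convert to SI: m = 6.0 kg, h = 8.0 m
PE = mgh = (6.0)(8.5)(8.0) = 408.0 J = 0.09751 kcal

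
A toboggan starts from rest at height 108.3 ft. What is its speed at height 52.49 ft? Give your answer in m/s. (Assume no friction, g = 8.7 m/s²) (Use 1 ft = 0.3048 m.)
Convert to SI: h₁−h₂ = 17.0109 m
mgh₁ = mgh₂ + ½mv² ⇒ v = √(2g(h₁−h₂)) = √(2·8.7·17.0109) = 17.2 m/s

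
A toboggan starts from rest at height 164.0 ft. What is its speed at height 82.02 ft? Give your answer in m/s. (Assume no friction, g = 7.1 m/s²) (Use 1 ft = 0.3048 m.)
Convert to SI: h₁−h₂ = 24.9875 m
mgh₁ = mgh₂ + ½mv² ⇒ v = √(2g(h₁−h₂)) = √(2·7.1·24.9875) = 18.84 m/s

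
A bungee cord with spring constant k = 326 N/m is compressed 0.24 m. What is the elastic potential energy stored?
PE = ½kx² = ½(326)(0.24)² = 9.389 J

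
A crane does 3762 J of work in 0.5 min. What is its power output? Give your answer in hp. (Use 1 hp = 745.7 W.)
Convert to SI: W = 3762.0 J, t = 30.0 s
P = W/t = 3762.0/30.0 = 125.4 W = 0.1682 hp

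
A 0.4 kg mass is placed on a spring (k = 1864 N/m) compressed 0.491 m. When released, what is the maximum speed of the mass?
½kx² = ½mv² ⇒ v = x√(k/m) = (0.491)√(1864/0.4) = 33.52 m/s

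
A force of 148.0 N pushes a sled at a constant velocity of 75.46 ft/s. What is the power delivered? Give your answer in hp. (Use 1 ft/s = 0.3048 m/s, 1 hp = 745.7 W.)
Convert to SI: F = 148.0 N, v = 23.0002 m/s
P = Fv = (148.0)(23.0002) = 3404.03 W = 4.565 hp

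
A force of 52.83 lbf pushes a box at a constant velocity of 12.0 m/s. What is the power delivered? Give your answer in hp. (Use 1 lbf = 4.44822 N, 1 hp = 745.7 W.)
Convert to SI: F = 234.999 N, v = 12.0 m/s
P = Fv = (234.999)(12.0) = 2819.99 W = 3.782 hp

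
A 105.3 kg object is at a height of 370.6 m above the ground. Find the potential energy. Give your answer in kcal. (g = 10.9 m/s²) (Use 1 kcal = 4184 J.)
PE = mgh = (105.3)(10.9)(370.6) = 425364 J = 101.7 kcal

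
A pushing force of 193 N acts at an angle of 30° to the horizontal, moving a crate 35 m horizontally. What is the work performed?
W = F·d·cosθ = (193)(35)cos(30°) = 5850 J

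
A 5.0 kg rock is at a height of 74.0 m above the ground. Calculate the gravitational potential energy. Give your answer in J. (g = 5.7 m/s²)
PE = mgh = (5.0)(5.7)(74.0) = 2109 J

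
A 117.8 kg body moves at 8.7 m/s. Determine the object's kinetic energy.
KE = ½mv² = ½(117.8)(8.7)² = 4458 J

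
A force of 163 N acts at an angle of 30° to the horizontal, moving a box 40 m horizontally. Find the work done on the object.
W = F·d·cosθ = (163)(40)cos(30°) = 5646 J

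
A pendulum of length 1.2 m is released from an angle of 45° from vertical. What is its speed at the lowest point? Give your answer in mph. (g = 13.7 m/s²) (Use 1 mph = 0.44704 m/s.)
h = L(1 − cosθ) = 1.2(1 − cos45°) = 0.351472 m
v = √(2gh) = √(2·13.7·0.351472) = 3.10328 m/s = 6.942 mph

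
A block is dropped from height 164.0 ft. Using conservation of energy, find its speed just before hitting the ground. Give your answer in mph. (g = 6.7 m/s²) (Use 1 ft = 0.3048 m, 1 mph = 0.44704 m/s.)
Convert to SI: h = 49.9872 m
mgh = ½mv² ⇒ v = √(2gh) = √(2·6.7·49.9872) = 25.881 m/s = 57.89 mph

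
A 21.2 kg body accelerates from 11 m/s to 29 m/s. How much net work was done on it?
W = ΔKE = ½m(v₂² − v₁²) = ½(21.2)(29² − 11²) = 7632.0 J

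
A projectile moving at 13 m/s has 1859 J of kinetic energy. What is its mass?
m = 2·KE/v² = 2·1859/(13)² = 22.0 kg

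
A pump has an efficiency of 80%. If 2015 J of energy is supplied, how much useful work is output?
W_out = η·W_in = 0.8·2015 = 1612.0 J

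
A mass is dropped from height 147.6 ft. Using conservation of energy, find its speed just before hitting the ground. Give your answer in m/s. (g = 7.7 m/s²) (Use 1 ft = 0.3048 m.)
Convert to SI: h = 44.9885 m
mgh = ½mv² ⇒ v = √(2gh) = √(2·7.7·44.9885) = 26.32 m/s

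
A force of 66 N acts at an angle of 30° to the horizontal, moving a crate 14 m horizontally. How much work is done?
W = F·d·cosθ = (66)(14)cos(30°) = 800.2 J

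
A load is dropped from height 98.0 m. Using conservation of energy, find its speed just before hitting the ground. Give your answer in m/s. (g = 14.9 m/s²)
mgh = ½mv² ⇒ v = √(2gh) = √(2·14.9·98.0) = 54.04 m/s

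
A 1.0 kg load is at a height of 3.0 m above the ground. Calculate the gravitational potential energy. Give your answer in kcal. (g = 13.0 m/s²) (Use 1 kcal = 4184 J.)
PE = mgh = (1.0)(13.0)(3.0) = 39.0 J = 0.009321 kcal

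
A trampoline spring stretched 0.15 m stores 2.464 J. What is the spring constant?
k = 2·PE/x² = 2·2.464/(0.15)² = 219.0 N/m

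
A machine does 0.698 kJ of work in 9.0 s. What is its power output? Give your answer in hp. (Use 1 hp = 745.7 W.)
Convert to SI: W = 698.0 J, t = 9.0 s
P = W/t = 698.0/9.0 = 77.5556 W = 0.104 hp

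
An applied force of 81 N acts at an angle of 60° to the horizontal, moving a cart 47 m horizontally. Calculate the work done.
W = F·d·cosθ = (81)(47)cos(60°) = 1904 J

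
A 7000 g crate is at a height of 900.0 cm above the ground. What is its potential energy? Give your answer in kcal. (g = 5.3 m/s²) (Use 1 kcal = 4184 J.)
Convert to SI: m = 7.0 kg, h = 9.0 m
PE = mgh = (7.0)(5.3)(9.0) = 333.9 J = 0.0798 kcal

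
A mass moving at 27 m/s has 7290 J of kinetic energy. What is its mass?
m = 2·KE/v² = 2·7290/(27)² = 20.0 kg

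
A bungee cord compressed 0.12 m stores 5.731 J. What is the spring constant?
k = 2·PE/x² = 2·5.731/(0.12)² = 796.0 N/m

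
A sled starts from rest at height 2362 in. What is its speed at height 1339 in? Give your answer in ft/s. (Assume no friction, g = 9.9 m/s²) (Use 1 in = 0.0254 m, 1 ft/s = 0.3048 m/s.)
Convert to SI: h₁−h₂ = 25.9842 m
mgh₁ = mgh₂ + ½mv² ⇒ v = √(2g(h₁−h₂)) = √(2·9.9·25.9842) = 22.6823 m/s = 74.42 ft/s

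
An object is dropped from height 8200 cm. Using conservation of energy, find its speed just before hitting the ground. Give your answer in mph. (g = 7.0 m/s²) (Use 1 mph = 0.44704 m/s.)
Convert to SI: h = 82.0 m
mgh = ½mv² ⇒ v = √(2gh) = √(2·7.0·82.0) = 33.8821 m/s = 75.79 mph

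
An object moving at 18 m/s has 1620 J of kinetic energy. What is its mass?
m = 2·KE/v² = 2·1620/(18)² = 10.0 kg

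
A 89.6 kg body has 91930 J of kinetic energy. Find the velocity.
v = √(2·KE/m) = √(2·91930/89.6) = 45.3 m/s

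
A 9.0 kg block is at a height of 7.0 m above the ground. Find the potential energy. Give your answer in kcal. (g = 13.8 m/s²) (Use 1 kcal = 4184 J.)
PE = mgh = (9.0)(13.8)(7.0) = 869.4 J = 0.2078 kcal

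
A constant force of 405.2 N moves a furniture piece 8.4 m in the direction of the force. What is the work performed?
W = F·d = (405.2)(8.4) = 3404 J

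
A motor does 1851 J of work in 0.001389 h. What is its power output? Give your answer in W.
Convert to SI: W = 1851.0 J, t = 5.0004 s
P = W/t = 1851.0/5.0004 = 370.2 W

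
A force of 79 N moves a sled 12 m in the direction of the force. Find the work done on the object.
W = F·d = (79)(12) = 948.0 J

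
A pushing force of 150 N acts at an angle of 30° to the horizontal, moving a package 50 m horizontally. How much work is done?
W = F·d·cosθ = (150)(50)cos(30°) = 6495 J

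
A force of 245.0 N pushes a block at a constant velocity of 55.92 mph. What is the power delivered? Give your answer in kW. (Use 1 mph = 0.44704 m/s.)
Convert to SI: F = 245.0 N, v = 24.9985 m/s
P = Fv = (245.0)(24.9985) = 6124.63 W = 6.125 kW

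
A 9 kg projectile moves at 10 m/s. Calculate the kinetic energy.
KE = ½mv² = ½(9)(10)² = 450.0 J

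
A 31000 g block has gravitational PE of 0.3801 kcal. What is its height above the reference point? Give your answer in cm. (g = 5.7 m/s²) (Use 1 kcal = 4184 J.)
Convert to SI: m = 31.0 kg, PE = 1590.34 J
h = PE/(mg) = 1590.34/(31.0·5.7) = 9.00022 m = 900.0 cm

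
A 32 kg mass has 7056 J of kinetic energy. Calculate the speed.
v = √(2·KE/m) = √(2·7056/32) = 21.0 m/s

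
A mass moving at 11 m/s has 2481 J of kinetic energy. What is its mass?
m = 2·KE/v² = 2·2481/(11)² = 41.01 kg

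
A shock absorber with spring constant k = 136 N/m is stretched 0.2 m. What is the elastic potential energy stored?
PE = ½kx² = ½(136)(0.2)² = 2.72 J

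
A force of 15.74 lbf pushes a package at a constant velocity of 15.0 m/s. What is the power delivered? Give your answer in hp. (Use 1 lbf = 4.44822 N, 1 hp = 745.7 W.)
Convert to SI: F = 70.015 N, v = 15.0 m/s
P = Fv = (70.015)(15.0) = 1050.22 W = 1.408 hp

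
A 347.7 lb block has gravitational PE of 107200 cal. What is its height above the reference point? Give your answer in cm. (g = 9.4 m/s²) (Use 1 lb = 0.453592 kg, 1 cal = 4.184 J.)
Convert to SI: m = 157.714 kg, PE = 448525 J
h = PE/(mg) = 448525/(157.714·9.4) = 302.544 m = 30250 cm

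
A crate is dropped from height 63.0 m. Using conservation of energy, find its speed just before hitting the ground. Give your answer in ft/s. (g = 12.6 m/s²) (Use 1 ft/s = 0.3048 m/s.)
mgh = ½mv² ⇒ v = √(2gh) = √(2·12.6·63.0) = 39.8447 m/s = 130.7 ft/s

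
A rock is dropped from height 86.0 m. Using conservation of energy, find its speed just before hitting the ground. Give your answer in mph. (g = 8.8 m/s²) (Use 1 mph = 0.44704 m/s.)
mgh = ½mv² ⇒ v = √(2gh) = √(2·8.8·86.0) = 38.905 m/s = 87.03 mph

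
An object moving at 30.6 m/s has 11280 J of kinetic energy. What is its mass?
m = 2·KE/v² = 2·11280/(30.6)² = 24.09 kg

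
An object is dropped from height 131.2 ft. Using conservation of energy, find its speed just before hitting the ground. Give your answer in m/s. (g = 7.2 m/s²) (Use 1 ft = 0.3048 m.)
Convert to SI: h = 39.9898 m
mgh = ½mv² ⇒ v = √(2gh) = √(2·7.2·39.9898) = 24.0 m/s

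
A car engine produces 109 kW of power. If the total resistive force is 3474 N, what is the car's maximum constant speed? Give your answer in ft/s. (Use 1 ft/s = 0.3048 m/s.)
P = Fv ⇒ v = P/F = 109000 W/3474.0 N = 31.3759 m/s = 102.9 ft/s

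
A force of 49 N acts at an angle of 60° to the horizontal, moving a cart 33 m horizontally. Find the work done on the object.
W = F·d·cosθ = (49)(33)cos(60°) = 808.5 J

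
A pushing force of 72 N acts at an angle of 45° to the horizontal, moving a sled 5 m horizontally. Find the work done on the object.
W = F·d·cosθ = (72)(5)cos(45°) = 254.6 J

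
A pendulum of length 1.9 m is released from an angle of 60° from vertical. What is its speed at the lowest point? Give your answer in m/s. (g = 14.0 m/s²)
h = L(1 − cosθ) = 1.9(1 − cos60°) = 0.95 m
v = √(2gh) = √(2·14.0·0.95) = 5.158 m/s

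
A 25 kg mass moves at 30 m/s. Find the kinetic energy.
KE = ½mv² = ½(25)(30)² = 11250.0 J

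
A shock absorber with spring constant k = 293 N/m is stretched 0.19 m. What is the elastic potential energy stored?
PE = ½kx² = ½(293)(0.19)² = 5.289 J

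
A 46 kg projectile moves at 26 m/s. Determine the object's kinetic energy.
KE = ½mv² = ½(46)(26)² = 15548.0 J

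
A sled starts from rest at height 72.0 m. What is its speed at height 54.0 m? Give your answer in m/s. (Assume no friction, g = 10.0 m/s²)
mgh₁ = mgh₂ + ½mv² ⇒ v = √(2g(h₁−h₂)) = √(2·10.0·18.0) = 18.97 m/s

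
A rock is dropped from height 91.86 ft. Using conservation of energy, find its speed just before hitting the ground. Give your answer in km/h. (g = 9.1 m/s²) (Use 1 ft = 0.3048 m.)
Convert to SI: h = 27.9989 m
mgh = ½mv² ⇒ v = √(2gh) = √(2·9.1·27.9989) = 22.5739 m/s = 81.27 km/h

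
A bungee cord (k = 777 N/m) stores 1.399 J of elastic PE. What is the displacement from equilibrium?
x = √(2·PE/k) = √(2·1.399/777) = 0.06001 m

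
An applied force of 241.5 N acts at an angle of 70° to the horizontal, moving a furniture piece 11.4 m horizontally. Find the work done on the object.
W = F·d·cosθ = (241.5)(11.4)cos(70°) = 941.6 J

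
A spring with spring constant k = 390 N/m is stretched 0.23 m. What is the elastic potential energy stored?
PE = ½kx² = ½(390)(0.23)² = 10.32 J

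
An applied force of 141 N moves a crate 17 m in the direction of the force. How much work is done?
W = F·d = (141)(17) = 2397 J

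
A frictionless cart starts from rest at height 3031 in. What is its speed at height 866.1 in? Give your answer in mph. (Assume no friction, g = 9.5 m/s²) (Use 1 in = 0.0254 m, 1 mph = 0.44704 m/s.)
Convert to SI: h₁−h₂ = 54.9885 m
mgh₁ = mgh₂ + ½mv² ⇒ v = √(2g(h₁−h₂)) = √(2·9.5·54.9885) = 32.3231 m/s = 72.3 mph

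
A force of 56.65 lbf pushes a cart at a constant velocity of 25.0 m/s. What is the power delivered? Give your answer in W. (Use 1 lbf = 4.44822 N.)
Convert to SI: F = 251.992 N, v = 25.0 m/s
P = Fv = (251.992)(25.0) = 6300 W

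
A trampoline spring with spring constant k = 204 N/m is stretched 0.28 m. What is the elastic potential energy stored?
PE = ½kx² = ½(204)(0.28)² = 7.997 J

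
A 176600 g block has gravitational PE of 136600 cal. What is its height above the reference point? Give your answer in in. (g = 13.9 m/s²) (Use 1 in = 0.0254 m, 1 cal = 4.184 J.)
Convert to SI: m = 176.6 kg, PE = 571534 J
h = PE/(mg) = 571534/(176.6·13.9) = 232.829 m = 9166 in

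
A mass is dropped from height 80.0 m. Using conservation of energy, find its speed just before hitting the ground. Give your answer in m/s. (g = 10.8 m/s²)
mgh = ½mv² ⇒ v = √(2gh) = √(2·10.8·80.0) = 41.57 m/s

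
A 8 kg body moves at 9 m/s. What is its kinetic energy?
KE = ½mv² = ½(8)(9)² = 324.0 J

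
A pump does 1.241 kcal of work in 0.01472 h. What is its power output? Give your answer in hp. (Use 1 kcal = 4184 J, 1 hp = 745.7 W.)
Convert to SI: W = 5192.34 J, t = 52.992 s
P = W/t = 5192.34/52.992 = 97.9835 W = 0.1314 hp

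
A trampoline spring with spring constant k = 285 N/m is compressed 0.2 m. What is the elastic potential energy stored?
PE = ½kx² = ½(285)(0.2)² = 5.7 J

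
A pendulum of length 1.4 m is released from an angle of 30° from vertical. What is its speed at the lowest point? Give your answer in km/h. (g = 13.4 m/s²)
h = L(1 − cosθ) = 1.4(1 − cos30°) = 0.187564 m
v = √(2gh) = √(2·13.4·0.187564) = 2.24204 m/s = 8.071 km/h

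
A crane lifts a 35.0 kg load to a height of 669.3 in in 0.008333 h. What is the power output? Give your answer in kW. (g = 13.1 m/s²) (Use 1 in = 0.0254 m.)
Convert to SI: m = 35.0 kg, h = 17.0002 m, t = 29.9988 s
P = mgh/t = (35.0)(13.1)(17.0002)/29.9988 = 259.83 W = 0.2598 kW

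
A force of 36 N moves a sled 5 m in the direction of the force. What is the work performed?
W = F·d = (36)(5) = 180.0 J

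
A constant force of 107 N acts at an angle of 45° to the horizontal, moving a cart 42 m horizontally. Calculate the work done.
W = F·d·cosθ = (107)(42)cos(45°) = 3178 J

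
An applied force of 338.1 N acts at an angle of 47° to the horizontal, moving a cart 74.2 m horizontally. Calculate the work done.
W = F·d·cosθ = (338.1)(74.2)cos(47°) = 17110 J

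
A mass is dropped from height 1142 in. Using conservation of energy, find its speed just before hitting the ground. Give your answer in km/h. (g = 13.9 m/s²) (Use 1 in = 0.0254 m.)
Convert to SI: h = 29.0068 m
mgh = ½mv² ⇒ v = √(2gh) = √(2·13.9·29.0068) = 28.397 m/s = 102.2 km/h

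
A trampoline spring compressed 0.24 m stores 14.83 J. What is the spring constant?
k = 2·PE/x² = 2·14.83/(0.24)² = 514.9 N/m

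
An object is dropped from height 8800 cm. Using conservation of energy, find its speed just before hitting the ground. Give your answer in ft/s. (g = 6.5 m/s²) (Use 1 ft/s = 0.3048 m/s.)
Convert to SI: h = 88.0 m
mgh = ½mv² ⇒ v = √(2gh) = √(2·6.5·88.0) = 33.8231 m/s = 111.0 ft/s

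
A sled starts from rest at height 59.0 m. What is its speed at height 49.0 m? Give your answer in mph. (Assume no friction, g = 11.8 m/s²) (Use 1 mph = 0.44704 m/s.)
mgh₁ = mgh₂ + ½mv² ⇒ v = √(2g(h₁−h₂)) = √(2·11.8·10.0) = 15.3623 m/s = 34.36 mph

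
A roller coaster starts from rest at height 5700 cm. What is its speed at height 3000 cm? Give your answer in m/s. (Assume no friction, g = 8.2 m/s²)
Convert to SI: h₁−h₂ = 27.0 m
mgh₁ = mgh₂ + ½mv² ⇒ v = √(2g(h₁−h₂)) = √(2·8.2·27.0) = 21.04 m/s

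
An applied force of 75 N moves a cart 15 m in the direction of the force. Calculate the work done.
W = F·d = (75)(15) = 1125 J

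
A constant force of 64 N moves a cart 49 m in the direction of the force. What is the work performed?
W = F·d = (64)(49) = 3136 J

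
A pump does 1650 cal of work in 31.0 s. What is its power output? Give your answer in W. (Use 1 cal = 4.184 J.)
Convert to SI: W = 6903.6 J, t = 31.0 s
P = W/t = 6903.6/31.0 = 222.7 W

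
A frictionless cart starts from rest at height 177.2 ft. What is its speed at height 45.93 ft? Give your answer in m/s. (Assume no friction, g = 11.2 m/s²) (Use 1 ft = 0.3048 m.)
Convert to SI: h₁−h₂ = 40.0111 m
mgh₁ = mgh₂ + ½mv² ⇒ v = √(2g(h₁−h₂)) = √(2·11.2·40.0111) = 29.94 m/s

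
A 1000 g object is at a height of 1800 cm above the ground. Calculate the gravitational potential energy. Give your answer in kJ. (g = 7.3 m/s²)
Convert to SI: m = 1.0 kg, h = 18.0 m
PE = mgh = (1.0)(7.3)(18.0) = 131.4 J = 0.1314 kJ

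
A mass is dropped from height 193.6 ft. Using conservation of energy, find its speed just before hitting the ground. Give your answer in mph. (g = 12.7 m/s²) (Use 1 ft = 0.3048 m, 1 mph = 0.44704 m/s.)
Convert to SI: h = 59.0093 m
mgh = ½mv² ⇒ v = √(2gh) = √(2·12.7·59.0093) = 38.7148 m/s = 86.6 mph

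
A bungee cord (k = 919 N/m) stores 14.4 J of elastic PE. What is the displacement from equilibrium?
x = √(2·PE/k) = √(2·14.4/919) = 0.177 m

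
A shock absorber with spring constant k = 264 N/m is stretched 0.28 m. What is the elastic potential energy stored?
PE = ½kx² = ½(264)(0.28)² = 10.35 J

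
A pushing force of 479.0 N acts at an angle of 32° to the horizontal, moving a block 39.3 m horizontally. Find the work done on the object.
W = F·d·cosθ = (479.0)(39.3)cos(32°) = 15960 J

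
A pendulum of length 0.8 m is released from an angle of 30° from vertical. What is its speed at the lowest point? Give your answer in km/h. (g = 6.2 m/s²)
h = L(1 − cosθ) = 0.8(1 − cos30°) = 0.10718 m
v = √(2gh) = √(2·6.2·0.10718) = 1.15283 m/s = 4.15 km/h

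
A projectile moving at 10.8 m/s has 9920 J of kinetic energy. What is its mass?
m = 2·KE/v² = 2·9920/(10.8)² = 170.1 kg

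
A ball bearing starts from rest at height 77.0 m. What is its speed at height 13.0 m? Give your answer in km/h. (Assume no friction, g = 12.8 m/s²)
mgh₁ = mgh₂ + ½mv² ⇒ v = √(2g(h₁−h₂)) = √(2·12.8·64.0) = 40.4772 m/s = 145.7 km/h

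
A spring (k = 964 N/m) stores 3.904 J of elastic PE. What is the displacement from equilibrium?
x = √(2·PE/k) = √(2·3.904/964) = 0.09 m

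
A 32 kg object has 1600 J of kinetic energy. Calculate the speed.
v = √(2·KE/m) = √(2·1600/32) = 10.0 m/s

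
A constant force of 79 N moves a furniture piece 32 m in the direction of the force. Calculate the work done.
W = F·d = (79)(32) = 2528 J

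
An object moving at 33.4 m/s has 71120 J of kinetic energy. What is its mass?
m = 2·KE/v² = 2·71120/(33.4)² = 127.5 kg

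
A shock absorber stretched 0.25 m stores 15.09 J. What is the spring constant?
k = 2·PE/x² = 2·15.09/(0.25)² = 482.9 N/m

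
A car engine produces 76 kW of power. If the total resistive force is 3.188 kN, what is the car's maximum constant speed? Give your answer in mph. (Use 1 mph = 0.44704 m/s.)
Convert to SI: F = 3188.0 N
P = Fv ⇒ v = P/F = 76000 W/3188.0 N = 23.8394 m/s = 53.33 mph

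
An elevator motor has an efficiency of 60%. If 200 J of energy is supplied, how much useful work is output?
W_out = η·W_in = 0.6·200 = 120.0 J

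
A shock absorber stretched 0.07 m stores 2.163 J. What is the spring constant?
k = 2·PE/x² = 2·2.163/(0.07)² = 882.9 N/m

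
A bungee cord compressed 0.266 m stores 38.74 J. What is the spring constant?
k = 2·PE/x² = 2·38.74/(0.266)² = 1095 N/m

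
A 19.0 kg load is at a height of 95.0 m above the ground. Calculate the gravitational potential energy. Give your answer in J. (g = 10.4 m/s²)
PE = mgh = (19.0)(10.4)(95.0) = 18770 J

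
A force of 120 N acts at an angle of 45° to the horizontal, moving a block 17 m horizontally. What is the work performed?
W = F·d·cosθ = (120)(17)cos(45°) = 1442 J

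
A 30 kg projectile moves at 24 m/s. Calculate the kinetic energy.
KE = ½mv² = ½(30)(24)² = 8640.0 J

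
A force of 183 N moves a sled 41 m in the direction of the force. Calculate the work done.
W = F·d = (183)(41) = 7503 J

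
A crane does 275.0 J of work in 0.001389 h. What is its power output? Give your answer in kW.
Convert to SI: W = 275.0 J, t = 5.0004 s
P = W/t = 275.0/5.0004 = 54.9956 W = 0.055 kW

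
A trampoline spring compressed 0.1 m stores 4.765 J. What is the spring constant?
k = 2·PE/x² = 2·4.765/(0.1)² = 953.0 N/m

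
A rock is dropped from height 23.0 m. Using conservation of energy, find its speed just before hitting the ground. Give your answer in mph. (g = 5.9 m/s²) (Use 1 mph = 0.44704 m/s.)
mgh = ½mv² ⇒ v = √(2gh) = √(2·5.9·23.0) = 16.4742 m/s = 36.85 mph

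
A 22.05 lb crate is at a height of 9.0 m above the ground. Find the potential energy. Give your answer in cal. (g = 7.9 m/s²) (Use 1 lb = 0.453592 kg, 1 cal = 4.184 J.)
Convert to SI: m = 10.0017 kg, h = 9.0 m
PE = mgh = (10.0017)(7.9)(9.0) = 711.121 J = 170.0 cal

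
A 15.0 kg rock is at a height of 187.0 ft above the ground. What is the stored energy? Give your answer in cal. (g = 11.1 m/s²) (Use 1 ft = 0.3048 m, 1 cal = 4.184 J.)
Convert to SI: m = 15.0 kg, h = 56.9976 m
PE = mgh = (15.0)(11.1)(56.9976) = 9490.1 J = 2268 cal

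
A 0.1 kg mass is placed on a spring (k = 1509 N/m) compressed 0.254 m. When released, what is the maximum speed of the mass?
½kx² = ½mv² ⇒ v = x√(k/m) = (0.254)√(1509/0.1) = 31.2 m/s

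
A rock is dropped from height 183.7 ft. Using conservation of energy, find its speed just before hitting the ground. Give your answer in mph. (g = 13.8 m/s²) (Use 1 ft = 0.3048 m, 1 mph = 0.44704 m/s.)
Convert to SI: h = 55.9918 m
mgh = ½mv² ⇒ v = √(2gh) = √(2·13.8·55.9918) = 39.3112 m/s = 87.94 mph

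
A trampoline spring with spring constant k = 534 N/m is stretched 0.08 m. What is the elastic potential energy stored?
PE = ½kx² = ½(534)(0.08)² = 1.709 J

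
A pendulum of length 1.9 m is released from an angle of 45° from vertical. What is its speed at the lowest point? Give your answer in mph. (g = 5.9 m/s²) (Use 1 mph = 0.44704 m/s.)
h = L(1 − cosθ) = 1.9(1 − cos45°) = 0.556497 m
v = √(2gh) = √(2·5.9·0.556497) = 2.56255 m/s = 5.732 mph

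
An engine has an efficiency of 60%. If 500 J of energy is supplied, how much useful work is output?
W_out = η·W_in = 0.6·500 = 300.0 J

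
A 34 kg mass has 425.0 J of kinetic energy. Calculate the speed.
v = √(2·KE/m) = √(2·425.0/34) = 5.0 m/s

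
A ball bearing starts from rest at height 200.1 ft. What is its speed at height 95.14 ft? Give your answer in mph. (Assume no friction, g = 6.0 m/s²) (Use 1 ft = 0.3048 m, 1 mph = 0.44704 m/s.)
Convert to SI: h₁−h₂ = 31.9918 m
mgh₁ = mgh₂ + ½mv² ⇒ v = √(2g(h₁−h₂)) = √(2·6.0·31.9918) = 19.5934 m/s = 43.83 mph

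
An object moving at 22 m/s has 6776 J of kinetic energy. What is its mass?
m = 2·KE/v² = 2·6776/(22)² = 28.0 kg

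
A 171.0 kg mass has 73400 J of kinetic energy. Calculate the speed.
v = √(2·KE/m) = √(2·73400/171.0) = 29.3 m/s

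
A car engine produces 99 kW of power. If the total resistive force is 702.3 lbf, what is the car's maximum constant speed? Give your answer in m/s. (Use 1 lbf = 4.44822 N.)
Convert to SI: F = 3123.98 N
P = Fv ⇒ v = P/F = 99000 W/3123.98 N = 31.69 m/s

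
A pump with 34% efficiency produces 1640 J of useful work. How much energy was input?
W_in = W_out/η = 1640/0.34 = 4824 J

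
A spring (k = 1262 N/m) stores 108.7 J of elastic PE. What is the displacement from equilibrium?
x = √(2·PE/k) = √(2·108.7/1262) = 0.415 m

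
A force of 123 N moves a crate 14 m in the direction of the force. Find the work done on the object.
W = F·d = (123)(14) = 1722 J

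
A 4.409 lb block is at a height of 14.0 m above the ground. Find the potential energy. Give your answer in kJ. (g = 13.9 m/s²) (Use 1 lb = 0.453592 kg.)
Convert to SI: m = 1.99989 kg, h = 14.0 m
PE = mgh = (1.99989)(13.9)(14.0) = 389.178 J = 0.3892 kJ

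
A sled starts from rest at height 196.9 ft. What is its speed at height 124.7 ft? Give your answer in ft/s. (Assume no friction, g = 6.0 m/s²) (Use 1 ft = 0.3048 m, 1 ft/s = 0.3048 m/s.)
Convert to SI: h₁−h₂ = 22.0066 m
mgh₁ = mgh₂ + ½mv² ⇒ v = √(2g(h₁−h₂)) = √(2·6.0·22.0066) = 16.2505 m/s = 53.32 ft/s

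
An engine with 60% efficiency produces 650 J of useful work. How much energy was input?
W_in = W_out/η = 650/0.6 = 1083 J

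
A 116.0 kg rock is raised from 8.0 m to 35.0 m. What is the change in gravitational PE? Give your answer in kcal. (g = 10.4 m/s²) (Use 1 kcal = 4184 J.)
ΔPE = mgΔh = (116.0)(10.4)(27.0) = 32572.8 J = 7.785 kcal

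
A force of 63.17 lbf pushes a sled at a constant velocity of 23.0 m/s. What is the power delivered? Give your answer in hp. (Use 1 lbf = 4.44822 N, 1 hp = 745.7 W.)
Convert to SI: F = 280.994 N, v = 23.0 m/s
P = Fv = (280.994)(23.0) = 6462.86 W = 8.667 hp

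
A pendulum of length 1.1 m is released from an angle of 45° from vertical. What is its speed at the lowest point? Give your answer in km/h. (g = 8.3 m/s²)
h = L(1 − cosθ) = 1.1(1 − cos45°) = 0.322183 m
v = √(2gh) = √(2·8.3·0.322183) = 2.31262 m/s = 8.325 km/h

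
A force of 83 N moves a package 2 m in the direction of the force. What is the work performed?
W = F·d = (83)(2) = 166.0 J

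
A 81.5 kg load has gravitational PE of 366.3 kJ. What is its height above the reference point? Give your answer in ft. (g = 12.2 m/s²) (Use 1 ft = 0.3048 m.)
Convert to SI: m = 81.5 kg, PE = 366300 J
h = PE/(mg) = 366300/(81.5·12.2) = 368.4 m = 1209 ft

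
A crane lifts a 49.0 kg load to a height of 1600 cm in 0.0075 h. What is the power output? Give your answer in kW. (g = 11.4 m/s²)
Convert to SI: m = 49.0 kg, h = 16.0 m, t = 27.0 s
P = mgh/t = (49.0)(11.4)(16.0)/27.0 = 331.022 W = 0.331 kW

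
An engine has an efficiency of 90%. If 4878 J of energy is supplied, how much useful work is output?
W_out = η·W_in = 0.9·4878 = 4390.2 J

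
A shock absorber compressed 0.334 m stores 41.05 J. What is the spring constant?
k = 2·PE/x² = 2·41.05/(0.334)² = 736.0 N/m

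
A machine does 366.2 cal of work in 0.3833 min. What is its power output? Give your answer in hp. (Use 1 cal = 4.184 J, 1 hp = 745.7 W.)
Convert to SI: W = 1532.18 J, t = 22.998 s
P = W/t = 1532.18/22.998 = 66.6223 W = 0.08934 hp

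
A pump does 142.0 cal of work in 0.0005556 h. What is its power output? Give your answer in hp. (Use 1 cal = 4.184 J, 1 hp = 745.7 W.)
Convert to SI: W = 594.128 J, t = 2.00016 s
P = W/t = 594.128/2.00016 = 297.04 W = 0.3983 hp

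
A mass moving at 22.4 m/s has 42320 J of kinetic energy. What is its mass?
m = 2·KE/v² = 2·42320/(22.4)² = 168.7 kg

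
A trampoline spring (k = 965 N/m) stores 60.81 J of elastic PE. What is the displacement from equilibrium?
x = √(2·PE/k) = √(2·60.81/965) = 0.355 m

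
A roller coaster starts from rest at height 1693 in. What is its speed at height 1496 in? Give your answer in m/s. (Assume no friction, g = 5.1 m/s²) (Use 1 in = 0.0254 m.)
Convert to SI: h₁−h₂ = 5.0038 m
mgh₁ = mgh₂ + ½mv² ⇒ v = √(2g(h₁−h₂)) = √(2·5.1·5.0038) = 7.144 m/s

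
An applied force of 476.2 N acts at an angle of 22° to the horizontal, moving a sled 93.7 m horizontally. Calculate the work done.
W = F·d·cosθ = (476.2)(93.7)cos(22°) = 41370 J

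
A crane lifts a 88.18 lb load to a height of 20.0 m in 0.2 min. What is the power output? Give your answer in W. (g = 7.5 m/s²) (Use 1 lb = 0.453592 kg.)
Convert to SI: m = 39.9977 kg, h = 20.0 m, t = 12.0 s
P = mgh/t = (39.9977)(7.5)(20.0)/12.0 = 500.0 W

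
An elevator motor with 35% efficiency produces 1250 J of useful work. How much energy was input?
W_in = W_out/η = 1250/0.35 = 3571 J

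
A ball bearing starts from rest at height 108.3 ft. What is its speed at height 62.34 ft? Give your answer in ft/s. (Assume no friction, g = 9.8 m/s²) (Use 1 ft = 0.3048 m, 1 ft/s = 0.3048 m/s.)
Convert to SI: h₁−h₂ = 14.0086 m
mgh₁ = mgh₂ + ½mv² ⇒ v = √(2g(h₁−h₂)) = √(2·9.8·14.0086) = 16.5701 m/s = 54.36 ft/s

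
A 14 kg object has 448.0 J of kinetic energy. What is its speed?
v = √(2·KE/m) = √(2·448.0/14) = 8.0 m/s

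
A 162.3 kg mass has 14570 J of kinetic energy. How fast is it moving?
v = √(2·KE/m) = √(2·14570/162.3) = 13.4 m/s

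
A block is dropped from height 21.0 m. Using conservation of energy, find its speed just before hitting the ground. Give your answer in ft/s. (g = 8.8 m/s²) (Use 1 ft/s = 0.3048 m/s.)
mgh = ½mv² ⇒ v = √(2gh) = √(2·8.8·21.0) = 19.225 m/s = 63.07 ft/s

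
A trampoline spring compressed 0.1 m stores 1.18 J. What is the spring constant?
k = 2·PE/x² = 2·1.18/(0.1)² = 236.0 N/m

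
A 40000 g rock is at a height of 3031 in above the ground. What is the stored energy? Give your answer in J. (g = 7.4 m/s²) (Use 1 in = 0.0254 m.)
Convert to SI: m = 40.0 kg, h = 76.9874 m
PE = mgh = (40.0)(7.4)(76.9874) = 22790 J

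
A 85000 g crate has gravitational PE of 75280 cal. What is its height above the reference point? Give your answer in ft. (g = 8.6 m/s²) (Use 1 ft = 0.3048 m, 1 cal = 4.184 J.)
Convert to SI: m = 85.0 kg, PE = 314972 J
h = PE/(mg) = 314972/(85.0·8.6) = 430.878 m = 1414 ft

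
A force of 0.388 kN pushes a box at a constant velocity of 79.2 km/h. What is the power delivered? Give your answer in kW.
Convert to SI: F = 388.0 N, v = 22.0 m/s
P = Fv = (388.0)(22.0) = 8536.0 W = 8.536 kW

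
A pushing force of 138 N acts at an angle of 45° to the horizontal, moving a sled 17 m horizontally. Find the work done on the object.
W = F·d·cosθ = (138)(17)cos(45°) = 1659 J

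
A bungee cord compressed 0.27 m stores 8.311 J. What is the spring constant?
k = 2·PE/x² = 2·8.311/(0.27)² = 228.0 N/m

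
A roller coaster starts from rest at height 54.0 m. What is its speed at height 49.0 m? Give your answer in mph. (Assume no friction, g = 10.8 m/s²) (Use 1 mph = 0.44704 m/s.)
mgh₁ = mgh₂ + ½mv² ⇒ v = √(2g(h₁−h₂)) = √(2·10.8·5.0) = 10.3923 m/s = 23.25 mph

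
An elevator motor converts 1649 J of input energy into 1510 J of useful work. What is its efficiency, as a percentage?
η = W_out/W_in = 1510/1649 = 91.57%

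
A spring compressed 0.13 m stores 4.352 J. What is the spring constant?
k = 2·PE/x² = 2·4.352/(0.13)² = 515.0 N/m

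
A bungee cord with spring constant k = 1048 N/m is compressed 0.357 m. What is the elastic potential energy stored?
PE = ½kx² = ½(1048)(0.357)² = 66.78 J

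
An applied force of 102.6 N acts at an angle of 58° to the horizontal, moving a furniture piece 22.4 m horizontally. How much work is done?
W = F·d·cosθ = (102.6)(22.4)cos(58°) = 1218 J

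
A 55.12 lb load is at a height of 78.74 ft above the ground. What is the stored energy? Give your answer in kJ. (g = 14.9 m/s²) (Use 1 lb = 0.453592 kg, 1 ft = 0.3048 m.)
Convert to SI: m = 25.002 kg, h = 24.0 m
PE = mgh = (25.002)(14.9)(24.0) = 8940.69 J = 8.941 kJ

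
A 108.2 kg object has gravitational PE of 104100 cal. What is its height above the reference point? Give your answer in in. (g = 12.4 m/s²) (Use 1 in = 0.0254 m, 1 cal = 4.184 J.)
Convert to SI: m = 108.2 kg, PE = 435554 J
h = PE/(mg) = 435554/(108.2·12.4) = 324.634 m = 12780 in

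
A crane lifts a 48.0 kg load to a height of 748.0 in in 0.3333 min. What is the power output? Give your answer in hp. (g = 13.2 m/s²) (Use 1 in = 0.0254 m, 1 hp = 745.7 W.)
Convert to SI: m = 48.0 kg, h = 18.9992 m, t = 19.998 s
P = mgh/t = (48.0)(13.2)(18.9992)/19.998 = 601.955 W = 0.8072 hp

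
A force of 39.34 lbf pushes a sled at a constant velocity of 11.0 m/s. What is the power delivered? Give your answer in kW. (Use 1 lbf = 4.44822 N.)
Convert to SI: F = 174.993 N, v = 11.0 m/s
P = Fv = (174.993)(11.0) = 1924.92 W = 1.925 kW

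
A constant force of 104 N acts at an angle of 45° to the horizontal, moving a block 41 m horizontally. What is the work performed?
W = F·d·cosθ = (104)(41)cos(45°) = 3015 J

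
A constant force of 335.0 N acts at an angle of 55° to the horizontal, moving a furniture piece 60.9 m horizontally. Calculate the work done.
W = F·d·cosθ = (335.0)(60.9)cos(55°) = 11700 J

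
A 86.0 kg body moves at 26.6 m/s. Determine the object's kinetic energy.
KE = ½mv² = ½(86.0)(26.6)² = 30430 J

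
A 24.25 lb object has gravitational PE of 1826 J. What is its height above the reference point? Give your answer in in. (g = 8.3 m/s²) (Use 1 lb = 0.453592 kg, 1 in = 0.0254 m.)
Convert to SI: m = 10.9996 kg, PE = 1826.0 J
h = PE/(mg) = 1826.0/(10.9996·8.3) = 20.0007 m = 787.4 in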